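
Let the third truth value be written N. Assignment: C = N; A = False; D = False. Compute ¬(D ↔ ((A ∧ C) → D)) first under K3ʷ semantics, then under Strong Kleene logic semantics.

In K3ʷ: A ∧ C = False ∧ N = N
(A ∧ C) → D = N → False = N
D ↔ ((A ∧ C) → D) = False ↔ N = N
¬(D ↔ ((A ∧ C) → D)) = ¬N = N
In Strong Kleene logic: A ∧ C = False ∧ N = False
(A ∧ C) → D = False → False = True
D ↔ ((A ∧ C) → D) = False ↔ True = False
¬(D ↔ ((A ∧ C) → D)) = ¬False = True
They differ because K3ʷ and Strong Kleene logic treat N differently under the binary connectives.

N; True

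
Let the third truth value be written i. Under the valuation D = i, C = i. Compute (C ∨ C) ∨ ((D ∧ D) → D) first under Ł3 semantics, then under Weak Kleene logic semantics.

T; i

In Ł3: C ∨ C = i ∨ i = i
D ∧ D = i ∧ i = i
(D ∧ D) → D = i → i = T  [min(1, 1−½+½)]
(C ∨ C) ∨ ((D ∧ D) → D) = i ∨ T = T
In Weak Kleene logic: C ∨ C = i ∨ i = i
D ∧ D = i ∧ i = i
(D ∧ D) → D = i → i = i  [any arg is the third value ⇒ result is the third value]
(C ∨ C) ∨ ((D ∧ D) → D) = i ∨ i = i
They differ because Ł3 and Weak Kleene logic treat i differently under the binary connectives.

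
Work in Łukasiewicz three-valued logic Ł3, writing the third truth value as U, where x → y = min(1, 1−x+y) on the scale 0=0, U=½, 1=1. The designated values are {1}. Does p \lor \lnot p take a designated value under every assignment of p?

No

Countermodel: p=U gives U, which is not designated.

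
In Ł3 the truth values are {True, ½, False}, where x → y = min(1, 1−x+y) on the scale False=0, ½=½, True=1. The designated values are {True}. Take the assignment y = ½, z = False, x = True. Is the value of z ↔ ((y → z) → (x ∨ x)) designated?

y → z = ½ → False = ½
x ∨ x = True ∨ True = True
(y → z) → (x ∨ x) = ½ → True = True
z ↔ ((y → z) → (x ∨ x)) = False ↔ True = False
False ∉ {True}.

No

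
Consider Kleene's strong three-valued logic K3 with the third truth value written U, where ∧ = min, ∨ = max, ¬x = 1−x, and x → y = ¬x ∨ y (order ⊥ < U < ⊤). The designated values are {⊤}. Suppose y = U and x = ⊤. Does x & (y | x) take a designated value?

Yes

y | x = U | ⊤ = ⊤
x & (y | x) = ⊤ & ⊤ = ⊤
⊤ ∈ {⊤}.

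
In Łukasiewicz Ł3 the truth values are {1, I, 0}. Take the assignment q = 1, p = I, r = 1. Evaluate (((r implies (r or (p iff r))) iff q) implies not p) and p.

p iff r = I iff 1 = I
r or (p iff r) = 1 or I = 1
r implies (r or (p iff r)) = 1 implies 1 = 1
(r implies (r or (p iff r))) iff q = 1 iff 1 = 1
not p = not I = I
((r implies (r or (p iff r))) iff q) implies not p = 1 implies I = I
(((r implies (r or (p iff r))) iff q) implies not p) and p = I and I = I

I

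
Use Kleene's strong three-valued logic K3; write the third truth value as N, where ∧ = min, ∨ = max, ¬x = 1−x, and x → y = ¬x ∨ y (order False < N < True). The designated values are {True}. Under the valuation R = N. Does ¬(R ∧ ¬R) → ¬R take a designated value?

¬R = ¬N = N
R ∧ ¬R = N ∧ N = N
¬(R ∧ ¬R) = ¬N = N
¬R = ¬N = N
¬(R ∧ ¬R) → ¬R = N → N = N
N ∉ {True}.

No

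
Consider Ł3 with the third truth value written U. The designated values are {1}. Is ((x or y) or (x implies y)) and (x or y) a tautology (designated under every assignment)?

No

Countermodel: x=U, y=U gives U, which is not designated.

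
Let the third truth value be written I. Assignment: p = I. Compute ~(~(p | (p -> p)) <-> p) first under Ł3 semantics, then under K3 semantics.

In Ł3: p -> p = I -> I = true  [min(1, 1−½+½)]
p | (p -> p) = I | true = true
~(p | (p -> p)) = ~true = false
~(p | (p -> p)) <-> p = false <-> I = I
~(~(p | (p -> p)) <-> p) = ~I = I
In K3: p -> p = I -> I = I
p | (p -> p) = I | I = I
~(p | (p -> p)) = ~I = I
~(p | (p -> p)) <-> p = I <-> I = I
~(~(p | (p -> p)) <-> p) = ~I = I

I; I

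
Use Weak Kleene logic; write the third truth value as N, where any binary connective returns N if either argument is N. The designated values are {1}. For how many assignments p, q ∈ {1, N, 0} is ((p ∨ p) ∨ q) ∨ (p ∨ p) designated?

Designated under: (p=1, q=1); (p=1, q=0); (p=0, q=1).

3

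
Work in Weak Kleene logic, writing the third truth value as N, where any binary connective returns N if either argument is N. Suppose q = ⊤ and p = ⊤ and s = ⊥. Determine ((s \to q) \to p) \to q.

s \to q = ⊥ \to ⊤ = ⊤
(s \to q) \to p = ⊤ \to ⊤ = ⊤
((s \to q) \to p) \to q = ⊤ \to ⊤ = ⊤

⊤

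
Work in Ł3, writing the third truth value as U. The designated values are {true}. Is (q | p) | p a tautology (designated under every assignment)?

Countermodel: q=U, p=U gives U, which is not designated.

No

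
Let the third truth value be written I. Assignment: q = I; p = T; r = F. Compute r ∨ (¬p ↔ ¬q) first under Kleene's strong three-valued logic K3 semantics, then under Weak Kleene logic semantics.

In Kleene's strong three-valued logic K3: ¬p = ¬T = F
¬q = ¬I = I
¬p ↔ ¬q = F ↔ I = I
r ∨ (¬p ↔ ¬q) = F ∨ I = I
In Weak Kleene logic: ¬p = ¬T = F
¬q = ¬I = I
¬p ↔ ¬q = F ↔ I = I
r ∨ (¬p ↔ ¬q) = F ∨ I = I

I; I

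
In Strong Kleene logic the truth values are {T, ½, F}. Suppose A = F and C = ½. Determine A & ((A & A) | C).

F

A & A = F & F = F
(A & A) | C = F | ½ = ½
A & ((A & A) | C) = F & ½ = F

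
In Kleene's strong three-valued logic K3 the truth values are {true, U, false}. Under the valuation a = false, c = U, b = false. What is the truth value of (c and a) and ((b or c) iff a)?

c and a = U and false = false
b or c = false or U = U
(b or c) iff a = U iff false = U
(c and a) and ((b or c) iff a) = false and U = false

false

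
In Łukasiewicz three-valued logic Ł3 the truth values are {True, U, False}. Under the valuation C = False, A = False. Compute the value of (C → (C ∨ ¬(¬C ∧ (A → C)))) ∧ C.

False

¬C = ¬False = True
A → C = False → False = True
¬C ∧ (A → C) = True ∧ True = True
¬(¬C ∧ (A → C)) = ¬True = False
C ∨ ¬(¬C ∧ (A → C)) = False ∨ False = False
C → (C ∨ ¬(¬C ∧ (A → C))) = False → False = True
(C → (C ∨ ¬(¬C ∧ (A → C)))) ∧ C = True ∧ False = False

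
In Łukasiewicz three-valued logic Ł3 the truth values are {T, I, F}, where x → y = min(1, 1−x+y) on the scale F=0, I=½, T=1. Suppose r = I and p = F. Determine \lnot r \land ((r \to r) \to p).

\lnot r = \lnot I = I
r \to r = I \to I = T
(r \to r) \to p = T \to F = F
\lnot r \land ((r \to r) \to p) = I \land F = F

F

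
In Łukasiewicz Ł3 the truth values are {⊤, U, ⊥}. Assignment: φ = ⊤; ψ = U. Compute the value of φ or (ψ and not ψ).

⊤

not ψ = not U = U
ψ and not ψ = U and U = U
φ or (ψ and not ψ) = ⊤ or U = ⊤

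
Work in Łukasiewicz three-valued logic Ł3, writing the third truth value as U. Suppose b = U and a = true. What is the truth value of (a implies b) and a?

U

a implies b = true implies U = U
(a implies b) and a = U and true = U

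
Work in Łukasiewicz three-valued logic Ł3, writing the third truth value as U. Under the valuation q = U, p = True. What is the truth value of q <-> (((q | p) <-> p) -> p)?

q | p = U | True = True
(q | p) <-> p = True <-> True = True
((q | p) <-> p) -> p = True -> True = True
q <-> (((q | p) <-> p) -> p) = U <-> True = U  [1 − |½−1|]

U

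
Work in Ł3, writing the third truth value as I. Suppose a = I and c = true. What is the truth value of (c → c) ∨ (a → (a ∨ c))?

c → c = true → true = true
a ∨ c = I ∨ true = true
a → (a ∨ c) = I → true = true  [min(1, 1−½+1)]
(c → c) ∨ (a → (a ∨ c)) = true ∨ true = true

true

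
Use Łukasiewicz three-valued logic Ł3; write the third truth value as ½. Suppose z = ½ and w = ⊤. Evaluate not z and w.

not z = not ½ = ½
not z and w = ½ and ⊤ = ½

½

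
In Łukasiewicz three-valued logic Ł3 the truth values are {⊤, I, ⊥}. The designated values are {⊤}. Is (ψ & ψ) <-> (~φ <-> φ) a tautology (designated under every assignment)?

Countermodel: ψ=⊤, φ=⊤ gives ⊥, which is not designated.

No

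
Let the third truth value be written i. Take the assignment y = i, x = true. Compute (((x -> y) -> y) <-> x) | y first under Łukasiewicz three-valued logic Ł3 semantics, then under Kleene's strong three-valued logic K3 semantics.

In Łukasiewicz three-valued logic Ł3: x -> y = true -> i = i
(x -> y) -> y = i -> i = true
((x -> y) -> y) <-> x = true <-> true = true
(((x -> y) -> y) <-> x) | y = true | i = true
In Kleene's strong three-valued logic K3: x -> y = true -> i = i  [~true | i]
(x -> y) -> y = i -> i = i
((x -> y) -> y) <-> x = i <-> true = i
(((x -> y) -> y) <-> x) | y = i | i = i
They differ because Łukasiewicz three-valued logic Ł3 and Kleene's strong three-valued logic K3 treat i differently under implication.

true; i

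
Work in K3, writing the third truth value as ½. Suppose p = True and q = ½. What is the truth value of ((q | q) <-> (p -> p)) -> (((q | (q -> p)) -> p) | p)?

True

q | q = ½ | ½ = ½
p -> p = True -> True = True
(q | q) <-> (p -> p) = ½ <-> True = ½
q -> p = ½ -> True = True  [~½ | True]
q | (q -> p) = ½ | True = True
(q | (q -> p)) -> p = True -> True = True
((q | (q -> p)) -> p) | p = True | True = True
((q | q) <-> (p -> p)) -> (((q | (q -> p)) -> p) | p) = ½ -> True = True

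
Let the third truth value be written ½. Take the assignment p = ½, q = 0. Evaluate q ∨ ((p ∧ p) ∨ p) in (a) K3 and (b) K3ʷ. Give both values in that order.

In K3: p ∧ p = ½ ∧ ½ = ½
(p ∧ p) ∨ p = ½ ∨ ½ = ½
q ∨ ((p ∧ p) ∨ p) = 0 ∨ ½ = ½
In K3ʷ: p ∧ p = ½ ∧ ½ = ½
(p ∧ p) ∨ p = ½ ∨ ½ = ½
q ∨ ((p ∧ p) ∨ p) = 0 ∨ ½ = ½

½; ½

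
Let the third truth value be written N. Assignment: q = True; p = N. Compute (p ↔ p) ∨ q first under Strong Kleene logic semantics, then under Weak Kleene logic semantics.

In Strong Kleene logic: p ↔ p = N ↔ N = N
(p ↔ p) ∨ q = N ∨ True = True
In Weak Kleene logic: p ↔ p = N ↔ N = N
(p ↔ p) ∨ q = N ∨ True = N
They differ because Strong Kleene logic and Weak Kleene logic treat N differently under the binary connectives.

True; N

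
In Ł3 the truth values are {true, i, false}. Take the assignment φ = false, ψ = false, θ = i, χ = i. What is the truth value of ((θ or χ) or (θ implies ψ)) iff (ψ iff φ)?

θ or χ = i or i = i
θ implies ψ = i implies false = i
(θ or χ) or (θ implies ψ) = i or i = i
ψ iff φ = false iff false = true
((θ or χ) or (θ implies ψ)) iff (ψ iff φ) = i iff true = i

i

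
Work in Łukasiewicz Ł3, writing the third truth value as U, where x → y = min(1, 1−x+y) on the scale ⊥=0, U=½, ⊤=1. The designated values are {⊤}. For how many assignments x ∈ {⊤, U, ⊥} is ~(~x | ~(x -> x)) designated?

1

x=⊤: ⊤ ✓
x=U: U ·
x=⊥: ⊥ ·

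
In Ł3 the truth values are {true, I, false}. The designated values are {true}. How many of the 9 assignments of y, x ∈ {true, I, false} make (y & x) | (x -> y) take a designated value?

Of the 9 assignments, 6 give a value in {true}.

6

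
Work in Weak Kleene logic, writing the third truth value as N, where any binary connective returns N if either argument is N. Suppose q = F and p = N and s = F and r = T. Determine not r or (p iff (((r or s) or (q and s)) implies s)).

N

not r = not T = F
r or s = T or F = T
q and s = F and F = F
(r or s) or (q and s) = T or F = T
((r or s) or (q and s)) implies s = T implies F = F
p iff (((r or s) or (q and s)) implies s) = N iff F = N
not r or (p iff (((r or s) or (q and s)) implies s)) = F or N = N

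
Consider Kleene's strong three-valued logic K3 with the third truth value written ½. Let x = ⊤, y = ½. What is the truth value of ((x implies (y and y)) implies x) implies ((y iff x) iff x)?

y and y = ½ and ½ = ½
x implies (y and y) = ⊤ implies ½ = ½
(x implies (y and y)) implies x = ½ implies ⊤ = ⊤
y iff x = ½ iff ⊤ = ½
(y iff x) iff x = ½ iff ⊤ = ½
((x implies (y and y)) implies x) implies ((y iff x) iff x) = ⊤ implies ½ = ½

½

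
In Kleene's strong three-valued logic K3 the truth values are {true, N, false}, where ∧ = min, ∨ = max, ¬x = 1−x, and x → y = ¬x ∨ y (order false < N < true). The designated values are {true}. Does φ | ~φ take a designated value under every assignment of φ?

Countermodel: φ=N gives N, which is not designated.

No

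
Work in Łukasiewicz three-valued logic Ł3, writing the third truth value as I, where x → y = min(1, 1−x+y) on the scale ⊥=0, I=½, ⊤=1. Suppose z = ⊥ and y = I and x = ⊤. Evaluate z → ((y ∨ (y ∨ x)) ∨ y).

⊤

y ∨ x = I ∨ ⊤ = ⊤
y ∨ (y ∨ x) = I ∨ ⊤ = ⊤
(y ∨ (y ∨ x)) ∨ y = ⊤ ∨ I = ⊤
z → ((y ∨ (y ∨ x)) ∨ y) = ⊥ → ⊤ = ⊤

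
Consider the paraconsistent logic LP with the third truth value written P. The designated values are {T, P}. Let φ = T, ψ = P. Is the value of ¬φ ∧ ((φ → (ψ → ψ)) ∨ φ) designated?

No

¬φ = ¬T = F
ψ → ψ = P → P = P  [¬P ∨ P]
φ → (ψ → ψ) = T → P = P
(φ → (ψ → ψ)) ∨ φ = P ∨ T = T
¬φ ∧ ((φ → (ψ → ψ)) ∨ φ) = F ∧ T = F
F ∉ {T, P}.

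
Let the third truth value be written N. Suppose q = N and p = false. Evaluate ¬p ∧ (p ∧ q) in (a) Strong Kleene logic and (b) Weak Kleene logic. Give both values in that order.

In Strong Kleene logic: ¬p = ¬false = true
p ∧ q = false ∧ N = false
¬p ∧ (p ∧ q) = true ∧ false = false
In Weak Kleene logic: ¬p = ¬false = true
p ∧ q = false ∧ N = N
¬p ∧ (p ∧ q) = true ∧ N = N
They differ because Strong Kleene logic and Weak Kleene logic treat N differently under the binary connectives.

false; N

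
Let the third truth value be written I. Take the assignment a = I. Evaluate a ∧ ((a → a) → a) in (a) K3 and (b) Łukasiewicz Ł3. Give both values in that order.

I; I

In K3: a → a = I → I = I  [¬I ∨ I]
(a → a) → a = I → I = I
a ∧ ((a → a) → a) = I ∧ I = I
In Łukasiewicz Ł3: a → a = I → I = 1  [min(1, 1−½+½)]
(a → a) → a = 1 → I = I
a ∧ ((a → a) → a) = I ∧ I = I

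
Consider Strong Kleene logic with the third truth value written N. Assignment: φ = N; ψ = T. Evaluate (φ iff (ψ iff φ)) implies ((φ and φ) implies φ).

ψ iff φ = T iff N = N
φ iff (ψ iff φ) = N iff N = N
φ and φ = N and N = N
(φ and φ) implies φ = N implies N = N  [not N or N]
(φ iff (ψ iff φ)) implies ((φ and φ) implies φ) = N implies N = N

N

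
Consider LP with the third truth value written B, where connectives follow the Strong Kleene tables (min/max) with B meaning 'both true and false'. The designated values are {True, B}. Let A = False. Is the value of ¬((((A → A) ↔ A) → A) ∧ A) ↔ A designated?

A → A = False → False = True
(A → A) ↔ A = True ↔ False = False
((A → A) ↔ A) → A = False → False = True
(((A → A) ↔ A) → A) ∧ A = True ∧ False = False
¬((((A → A) ↔ A) → A) ∧ A) = ¬False = True
¬((((A → A) ↔ A) → A) ∧ A) ↔ A = True ↔ False = False
False ∉ {True, B}.

No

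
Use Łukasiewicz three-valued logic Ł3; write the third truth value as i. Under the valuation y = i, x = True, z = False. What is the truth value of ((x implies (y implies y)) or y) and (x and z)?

y implies y = i implies i = True  [min(1, 1−½+½)]
x implies (y implies y) = True implies True = True
(x implies (y implies y)) or y = True or i = True
x and z = True and False = False
((x implies (y implies y)) or y) and (x and z) = True and False = False

False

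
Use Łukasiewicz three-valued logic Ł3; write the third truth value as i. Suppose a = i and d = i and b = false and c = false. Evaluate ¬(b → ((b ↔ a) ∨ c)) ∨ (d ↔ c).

i

b ↔ a = false ↔ i = i  [1 − |0−½|]
(b ↔ a) ∨ c = i ∨ false = i
b → ((b ↔ a) ∨ c) = false → i = true
¬(b → ((b ↔ a) ∨ c)) = ¬true = false
d ↔ c = i ↔ false = i
¬(b → ((b ↔ a) ∨ c)) ∨ (d ↔ c) = false ∨ i = i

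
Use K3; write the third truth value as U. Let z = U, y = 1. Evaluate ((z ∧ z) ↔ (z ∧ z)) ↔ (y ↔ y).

z ∧ z = U ∧ U = U
z ∧ z = U ∧ U = U
(z ∧ z) ↔ (z ∧ z) = U ↔ U = U
y ↔ y = 1 ↔ 1 = 1
((z ∧ z) ↔ (z ∧ z)) ↔ (y ↔ y) = U ↔ 1 = U

U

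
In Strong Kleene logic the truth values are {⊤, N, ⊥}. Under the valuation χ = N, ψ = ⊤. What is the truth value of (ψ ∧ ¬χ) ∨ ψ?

⊤

¬χ = ¬N = N
ψ ∧ ¬χ = ⊤ ∧ N = N
(ψ ∧ ¬χ) ∨ ψ = N ∨ ⊤ = ⊤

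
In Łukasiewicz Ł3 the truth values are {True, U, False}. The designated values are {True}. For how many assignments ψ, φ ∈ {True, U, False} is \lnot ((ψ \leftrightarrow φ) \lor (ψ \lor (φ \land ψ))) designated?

Designated under: (ψ=False, φ=True).

1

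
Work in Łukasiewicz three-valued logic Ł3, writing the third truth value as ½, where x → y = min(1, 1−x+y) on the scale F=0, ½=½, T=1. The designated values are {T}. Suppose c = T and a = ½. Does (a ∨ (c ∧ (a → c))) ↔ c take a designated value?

a → c = ½ → T = T  [min(1, 1−½+1)]
c ∧ (a → c) = T ∧ T = T
a ∨ (c ∧ (a → c)) = ½ ∨ T = T
(a ∨ (c ∧ (a → c))) ↔ c = T ↔ T = T
T ∈ {T}.

Yes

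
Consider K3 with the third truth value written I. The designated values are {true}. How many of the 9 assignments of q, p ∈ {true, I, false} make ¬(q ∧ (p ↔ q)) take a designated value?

4

Designated under: (q=true, p=false); (q=false, p=true); (q=false, p=I); (q=false, p=false).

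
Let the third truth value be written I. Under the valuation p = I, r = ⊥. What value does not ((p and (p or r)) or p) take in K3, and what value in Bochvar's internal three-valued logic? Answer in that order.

In K3: p or r = I or ⊥ = I
p and (p or r) = I and I = I
(p and (p or r)) or p = I or I = I
not ((p and (p or r)) or p) = not I = I
In Bochvar's internal three-valued logic: p or r = I or ⊥ = I
p and (p or r) = I and I = I
(p and (p or r)) or p = I or I = I
not ((p and (p or r)) or p) = not I = I

I; I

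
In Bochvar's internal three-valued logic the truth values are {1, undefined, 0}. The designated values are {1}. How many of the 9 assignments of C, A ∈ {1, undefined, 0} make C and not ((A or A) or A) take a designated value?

Designated under: (C=1, A=0).

1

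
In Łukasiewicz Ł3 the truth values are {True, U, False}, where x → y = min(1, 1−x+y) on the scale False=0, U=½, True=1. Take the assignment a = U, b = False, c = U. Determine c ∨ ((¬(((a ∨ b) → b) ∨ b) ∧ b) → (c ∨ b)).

True

a ∨ b = U ∨ False = U
(a ∨ b) → b = U → False = U
((a ∨ b) → b) ∨ b = U ∨ False = U
¬(((a ∨ b) → b) ∨ b) = ¬U = U
¬(((a ∨ b) → b) ∨ b) ∧ b = U ∧ False = False
c ∨ b = U ∨ False = U
(¬(((a ∨ b) → b) ∨ b) ∧ b) → (c ∨ b) = False → U = True
c ∨ ((¬(((a ∨ b) → b) ∨ b) ∧ b) → (c ∨ b)) = U ∨ True = True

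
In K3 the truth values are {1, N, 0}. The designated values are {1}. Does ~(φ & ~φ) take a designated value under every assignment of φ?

No

Countermodel: φ=N gives N, which is not designated.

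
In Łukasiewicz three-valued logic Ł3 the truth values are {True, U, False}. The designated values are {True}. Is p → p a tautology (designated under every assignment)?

Yes

Every assignment of p over {True, U, False} gives a value in {True}.
In particular, with p=U: p → p = True.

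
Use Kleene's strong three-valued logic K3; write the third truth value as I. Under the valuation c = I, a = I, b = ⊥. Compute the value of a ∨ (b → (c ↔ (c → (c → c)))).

c → c = I → I = I  [¬I ∨ I]
c → (c → c) = I → I = I
c ↔ (c → (c → c)) = I ↔ I = I
b → (c ↔ (c → (c → c))) = ⊥ → I = ⊤
a ∨ (b → (c ↔ (c → (c → c)))) = I ∨ ⊤ = ⊤

⊤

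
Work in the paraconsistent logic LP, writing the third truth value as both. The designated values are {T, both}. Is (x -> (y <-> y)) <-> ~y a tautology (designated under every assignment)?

No

Countermodel: x=T, y=T gives F, which is not designated.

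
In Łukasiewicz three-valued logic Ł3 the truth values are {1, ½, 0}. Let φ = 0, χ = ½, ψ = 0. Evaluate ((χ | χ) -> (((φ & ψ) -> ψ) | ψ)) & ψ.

χ | χ = ½ | ½ = ½
φ & ψ = 0 & 0 = 0
(φ & ψ) -> ψ = 0 -> 0 = 1
((φ & ψ) -> ψ) | ψ = 1 | 0 = 1
(χ | χ) -> (((φ & ψ) -> ψ) | ψ) = ½ -> 1 = 1  [min(1, 1−½+1)]
((χ | χ) -> (((φ & ψ) -> ψ) | ψ)) & ψ = 1 & 0 = 0

0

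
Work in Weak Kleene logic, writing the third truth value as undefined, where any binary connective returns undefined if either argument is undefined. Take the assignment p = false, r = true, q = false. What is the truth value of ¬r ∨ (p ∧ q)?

false

¬r = ¬true = false
p ∧ q = false ∧ false = false
¬r ∨ (p ∧ q) = false ∨ false = false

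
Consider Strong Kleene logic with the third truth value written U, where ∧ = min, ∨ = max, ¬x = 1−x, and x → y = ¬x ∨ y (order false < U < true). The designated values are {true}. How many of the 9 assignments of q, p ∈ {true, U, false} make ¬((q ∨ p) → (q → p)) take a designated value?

Designated under: (q=true, p=false).

1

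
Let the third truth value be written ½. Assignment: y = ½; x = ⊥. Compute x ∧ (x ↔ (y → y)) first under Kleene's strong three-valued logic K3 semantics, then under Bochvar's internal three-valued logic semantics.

⊥; ½

In Kleene's strong three-valued logic K3: y → y = ½ → ½ = ½  [¬½ ∨ ½]
x ↔ (y → y) = ⊥ ↔ ½ = ½
x ∧ (x ↔ (y → y)) = ⊥ ∧ ½ = ⊥
In Bochvar's internal three-valued logic: y → y = ½ → ½ = ½  [any arg is the third value ⇒ result is the third value]
x ↔ (y → y) = ⊥ ↔ ½ = ½
x ∧ (x ↔ (y → y)) = ⊥ ∧ ½ = ½
They differ because Kleene's strong three-valued logic K3 and Bochvar's internal three-valued logic treat ½ differently under the binary connectives.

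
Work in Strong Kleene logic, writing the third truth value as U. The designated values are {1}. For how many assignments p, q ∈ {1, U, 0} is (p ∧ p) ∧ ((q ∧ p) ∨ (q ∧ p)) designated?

1

Designated under: (p=1, q=1).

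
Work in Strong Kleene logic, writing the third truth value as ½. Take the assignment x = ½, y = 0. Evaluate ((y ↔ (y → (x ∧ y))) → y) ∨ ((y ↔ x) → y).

x ∧ y = ½ ∧ 0 = 0
y → (x ∧ y) = 0 → 0 = 1
y ↔ (y → (x ∧ y)) = 0 ↔ 1 = 0
(y ↔ (y → (x ∧ y))) → y = 0 → 0 = 1
y ↔ x = 0 ↔ ½ = ½
(y ↔ x) → y = ½ → 0 = ½
((y ↔ (y → (x ∧ y))) → y) ∨ ((y ↔ x) → y) = 1 ∨ ½ = 1

1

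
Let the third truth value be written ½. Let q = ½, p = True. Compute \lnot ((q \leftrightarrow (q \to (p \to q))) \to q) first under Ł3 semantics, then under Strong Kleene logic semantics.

False; ½

In Ł3: p \to q = True \to ½ = ½  [min(1, 1−1+½)]
q \to (p \to q) = ½ \to ½ = True
q \leftrightarrow (q \to (p \to q)) = ½ \leftrightarrow True = ½
(q \leftrightarrow (q \to (p \to q))) \to q = ½ \to ½ = True
\lnot ((q \leftrightarrow (q \to (p \to q))) \to q) = \lnot True = False
In Strong Kleene logic: p \to q = True \to ½ = ½  [\lnot True \lor ½]
q \to (p \to q) = ½ \to ½ = ½
q \leftrightarrow (q \to (p \to q)) = ½ \leftrightarrow ½ = ½
(q \leftrightarrow (q \to (p \to q))) \to q = ½ \to ½ = ½
\lnot ((q \leftrightarrow (q \to (p \to q))) \to q) = \lnot ½ = ½
They differ because Ł3 and Strong Kleene logic treat ½ differently under implication.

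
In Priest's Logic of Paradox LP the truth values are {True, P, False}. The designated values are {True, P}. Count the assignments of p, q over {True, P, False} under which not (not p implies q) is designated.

4

Designated under: (p=P, q=P); (p=P, q=False); (p=False, q=P); (p=False, q=False).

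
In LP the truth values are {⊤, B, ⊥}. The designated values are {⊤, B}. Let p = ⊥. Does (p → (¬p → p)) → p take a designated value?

¬p = ¬⊥ = ⊤
¬p → p = ⊤ → ⊥ = ⊥
p → (¬p → p) = ⊥ → ⊥ = ⊤
(p → (¬p → p)) → p = ⊤ → ⊥ = ⊥
⊥ ∉ {⊤, B}.

No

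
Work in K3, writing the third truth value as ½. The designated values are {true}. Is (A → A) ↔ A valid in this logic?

Countermodel: A=½ gives ½, which is not designated.

No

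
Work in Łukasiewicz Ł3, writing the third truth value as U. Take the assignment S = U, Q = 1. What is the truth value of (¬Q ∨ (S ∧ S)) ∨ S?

U

¬Q = ¬1 = 0
S ∧ S = U ∧ U = U
¬Q ∨ (S ∧ S) = 0 ∨ U = U
(¬Q ∨ (S ∧ S)) ∨ S = U ∨ U = U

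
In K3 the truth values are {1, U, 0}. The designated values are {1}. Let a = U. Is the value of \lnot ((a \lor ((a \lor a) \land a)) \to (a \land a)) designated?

a \lor a = U \lor U = U
(a \lor a) \land a = U \land U = U
a \lor ((a \lor a) \land a) = U \lor U = U
a \land a = U \land U = U
(a \lor ((a \lor a) \land a)) \to (a \land a) = U \to U = U  [\lnot U \lor U]
\lnot ((a \lor ((a \lor a) \land a)) \to (a \land a)) = \lnot U = U
U ∉ {1}.

No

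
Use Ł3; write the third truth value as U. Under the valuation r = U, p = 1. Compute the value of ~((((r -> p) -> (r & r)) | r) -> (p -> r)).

r -> p = U -> 1 = 1  [min(1, 1−½+1)]
r & r = U & U = U
(r -> p) -> (r & r) = 1 -> U = U
((r -> p) -> (r & r)) | r = U | U = U
p -> r = 1 -> U = U
(((r -> p) -> (r & r)) | r) -> (p -> r) = U -> U = 1
~((((r -> p) -> (r & r)) | r) -> (p -> r)) = ~1 = 0

0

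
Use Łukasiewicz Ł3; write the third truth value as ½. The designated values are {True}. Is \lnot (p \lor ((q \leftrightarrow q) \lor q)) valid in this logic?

No

Countermodel: p=True, q=True gives False, which is not designated.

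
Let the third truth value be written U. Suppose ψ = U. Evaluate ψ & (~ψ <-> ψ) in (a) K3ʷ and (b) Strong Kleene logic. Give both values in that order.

U; U

In K3ʷ: ~ψ = ~U = U
~ψ <-> ψ = U <-> U = U
ψ & (~ψ <-> ψ) = U & U = U
In Strong Kleene logic: ~ψ = ~U = U
~ψ <-> ψ = U <-> U = U
ψ & (~ψ <-> ψ) = U & U = U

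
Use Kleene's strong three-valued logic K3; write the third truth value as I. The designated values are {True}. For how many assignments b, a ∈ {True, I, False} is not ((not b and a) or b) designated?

1

Designated under: (b=False, a=False).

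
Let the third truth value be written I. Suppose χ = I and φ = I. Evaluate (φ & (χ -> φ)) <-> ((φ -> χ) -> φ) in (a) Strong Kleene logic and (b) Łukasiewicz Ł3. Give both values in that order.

In Strong Kleene logic: χ -> φ = I -> I = I  [~I | I]
φ & (χ -> φ) = I & I = I
φ -> χ = I -> I = I
(φ -> χ) -> φ = I -> I = I
(φ & (χ -> φ)) <-> ((φ -> χ) -> φ) = I <-> I = I
In Łukasiewicz Ł3: χ -> φ = I -> I = ⊤  [min(1, 1−½+½)]
φ & (χ -> φ) = I & ⊤ = I
φ -> χ = I -> I = ⊤
(φ -> χ) -> φ = ⊤ -> I = I
(φ & (χ -> φ)) <-> ((φ -> χ) -> φ) = I <-> I = ⊤
They differ because Strong Kleene logic and Łukasiewicz Ł3 treat I differently under implication.

I; ⊤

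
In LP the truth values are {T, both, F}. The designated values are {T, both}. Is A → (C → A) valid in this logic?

Every assignment of A, C over {T, both, F} gives a value in {T, both}.
In particular, with A=both, C=both: A → (C → A) = both.

Yes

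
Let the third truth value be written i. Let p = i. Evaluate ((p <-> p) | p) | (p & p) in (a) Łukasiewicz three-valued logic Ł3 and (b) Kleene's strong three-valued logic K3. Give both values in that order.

In Łukasiewicz three-valued logic Ł3: p <-> p = i <-> i = true  [1 − |½−½|]
(p <-> p) | p = true | i = true
p & p = i & i = i
((p <-> p) | p) | (p & p) = true | i = true
In Kleene's strong three-valued logic K3: p <-> p = i <-> i = i
(p <-> p) | p = i | i = i
p & p = i & i = i
((p <-> p) | p) | (p & p) = i | i = i
They differ because Łukasiewicz three-valued logic Ł3 and Kleene's strong three-valued logic K3 treat i differently under implication.

true; i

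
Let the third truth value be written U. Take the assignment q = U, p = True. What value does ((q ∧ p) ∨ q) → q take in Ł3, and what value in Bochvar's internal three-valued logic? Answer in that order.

True; U

In Ł3: q ∧ p = U ∧ True = U
(q ∧ p) ∨ q = U ∨ U = U
((q ∧ p) ∨ q) → q = U → U = True  [min(1, 1−½+½)]
In Bochvar's internal three-valued logic: q ∧ p = U ∧ True = U
(q ∧ p) ∨ q = U ∨ U = U
((q ∧ p) ∨ q) → q = U → U = U  [any arg is the third value ⇒ result is the third value]
They differ because Ł3 and Bochvar's internal three-valued logic treat U differently under the binary connectives.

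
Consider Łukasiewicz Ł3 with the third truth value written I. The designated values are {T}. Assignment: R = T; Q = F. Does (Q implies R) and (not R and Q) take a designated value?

No

Q implies R = F implies T = T
not R = not T = F
not R and Q = F and F = F
(Q implies R) and (not R and Q) = T and F = F
F ∉ {T}.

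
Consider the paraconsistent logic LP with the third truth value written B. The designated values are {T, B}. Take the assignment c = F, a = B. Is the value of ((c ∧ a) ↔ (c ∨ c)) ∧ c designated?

c ∧ a = F ∧ B = F
c ∨ c = F ∨ F = F
(c ∧ a) ↔ (c ∨ c) = F ↔ F = T
((c ∧ a) ↔ (c ∨ c)) ∧ c = T ∧ F = F
F ∉ {T, B}.

No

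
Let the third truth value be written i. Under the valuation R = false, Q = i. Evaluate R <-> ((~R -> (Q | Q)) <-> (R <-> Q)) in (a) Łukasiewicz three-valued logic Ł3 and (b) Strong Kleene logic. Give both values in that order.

false; i

In Łukasiewicz three-valued logic Ł3: ~R = ~false = true
Q | Q = i | i = i
~R -> (Q | Q) = true -> i = i  [min(1, 1−1+½)]
R <-> Q = false <-> i = i
(~R -> (Q | Q)) <-> (R <-> Q) = i <-> i = true
R <-> ((~R -> (Q | Q)) <-> (R <-> Q)) = false <-> true = false
In Strong Kleene logic: ~R = ~false = true
Q | Q = i | i = i
~R -> (Q | Q) = true -> i = i  [~true | i]
R <-> Q = false <-> i = i
(~R -> (Q | Q)) <-> (R <-> Q) = i <-> i = i
R <-> ((~R -> (Q | Q)) <-> (R <-> Q)) = false <-> i = i
They differ because Łukasiewicz three-valued logic Ł3 and Strong Kleene logic treat i differently under implication.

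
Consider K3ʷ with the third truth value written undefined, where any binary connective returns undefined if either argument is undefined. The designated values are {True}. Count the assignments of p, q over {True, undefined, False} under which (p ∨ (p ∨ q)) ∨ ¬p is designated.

Designated under: (p=True, q=True); (p=True, q=False); (p=False, q=True); (p=False, q=False).

4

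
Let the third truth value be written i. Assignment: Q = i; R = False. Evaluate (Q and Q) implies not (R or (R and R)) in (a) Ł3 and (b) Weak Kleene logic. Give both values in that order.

In Ł3: Q and Q = i and i = i
R and R = False and False = False
R or (R and R) = False or False = False
not (R or (R and R)) = not False = True
(Q and Q) implies not (R or (R and R)) = i implies True = True  [min(1, 1−½+1)]
In Weak Kleene logic: Q and Q = i and i = i
R and R = False and False = False
R or (R and R) = False or False = False
not (R or (R and R)) = not False = True
(Q and Q) implies not (R or (R and R)) = i implies True = i  [any arg is the third value ⇒ result is the third value]
They differ because Ł3 and Weak Kleene logic treat i differently under the binary connectives.

True; i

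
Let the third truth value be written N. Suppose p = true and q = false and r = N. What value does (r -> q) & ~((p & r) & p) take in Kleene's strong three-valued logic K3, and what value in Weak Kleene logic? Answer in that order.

In Kleene's strong three-valued logic K3: r -> q = N -> false = N
p & r = true & N = N
(p & r) & p = N & true = N
~((p & r) & p) = ~N = N
(r -> q) & ~((p & r) & p) = N & N = N
In Weak Kleene logic: r -> q = N -> false = N  [any arg is the third value ⇒ result is the third value]
p & r = true & N = N
(p & r) & p = N & true = N
~((p & r) & p) = ~N = N
(r -> q) & ~((p & r) & p) = N & N = N

N; N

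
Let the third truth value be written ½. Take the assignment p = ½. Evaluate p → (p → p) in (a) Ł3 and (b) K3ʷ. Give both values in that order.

⊤; ½

In Ł3: p → p = ½ → ½ = ⊤
p → (p → p) = ½ → ⊤ = ⊤
In K3ʷ: p → p = ½ → ½ = ½
p → (p → p) = ½ → ½ = ½
They differ because Ł3 and K3ʷ treat ½ differently under the binary connectives.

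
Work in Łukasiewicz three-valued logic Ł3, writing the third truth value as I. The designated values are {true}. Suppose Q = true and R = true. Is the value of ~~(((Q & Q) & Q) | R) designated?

Q & Q = true & true = true
(Q & Q) & Q = true & true = true
((Q & Q) & Q) | R = true | true = true
~(((Q & Q) & Q) | R) = ~true = false
~~(((Q & Q) & Q) | R) = ~false = true
true ∈ {true}.

Yes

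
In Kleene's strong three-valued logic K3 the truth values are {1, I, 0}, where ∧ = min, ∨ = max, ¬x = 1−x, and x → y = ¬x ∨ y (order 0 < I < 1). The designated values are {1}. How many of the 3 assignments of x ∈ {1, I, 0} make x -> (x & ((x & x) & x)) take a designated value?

x=1: 1 ✓
x=I: I ·
x=0: 1 ✓

2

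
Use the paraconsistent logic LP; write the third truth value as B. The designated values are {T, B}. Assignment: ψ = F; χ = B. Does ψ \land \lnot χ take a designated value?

\lnot χ = \lnot B = B
ψ \land \lnot χ = F \land B = F
F ∉ {T, B}.

No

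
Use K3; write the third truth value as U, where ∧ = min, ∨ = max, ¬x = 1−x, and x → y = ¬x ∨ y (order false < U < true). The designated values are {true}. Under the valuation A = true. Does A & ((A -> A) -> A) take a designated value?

A -> A = true -> true = true
(A -> A) -> A = true -> true = true
A & ((A -> A) -> A) = true & true = true
true ∈ {true}.

Yes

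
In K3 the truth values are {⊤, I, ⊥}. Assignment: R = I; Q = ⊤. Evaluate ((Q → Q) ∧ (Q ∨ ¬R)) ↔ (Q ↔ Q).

Q → Q = ⊤ → ⊤ = ⊤
¬R = ¬I = I
Q ∨ ¬R = ⊤ ∨ I = ⊤
(Q → Q) ∧ (Q ∨ ¬R) = ⊤ ∧ ⊤ = ⊤
Q ↔ Q = ⊤ ↔ ⊤ = ⊤
((Q → Q) ∧ (Q ∨ ¬R)) ↔ (Q ↔ Q) = ⊤ ↔ ⊤ = ⊤

⊤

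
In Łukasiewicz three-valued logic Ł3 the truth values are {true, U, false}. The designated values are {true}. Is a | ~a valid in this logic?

Countermodel: a=U gives U, which is not designated.

No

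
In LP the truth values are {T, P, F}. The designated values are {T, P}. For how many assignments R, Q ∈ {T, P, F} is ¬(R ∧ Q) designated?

Of the 9 assignments, 8 give a value in {T, P}.

8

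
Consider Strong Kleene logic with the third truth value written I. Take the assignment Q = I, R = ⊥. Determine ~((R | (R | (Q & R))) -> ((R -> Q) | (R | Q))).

Q & R = I & ⊥ = ⊥
R | (Q & R) = ⊥ | ⊥ = ⊥
R | (R | (Q & R)) = ⊥ | ⊥ = ⊥
R -> Q = ⊥ -> I = ⊤
R | Q = ⊥ | I = I
(R -> Q) | (R | Q) = ⊤ | I = ⊤
(R | (R | (Q & R))) -> ((R -> Q) | (R | Q)) = ⊥ -> ⊤ = ⊤
~((R | (R | (Q & R))) -> ((R -> Q) | (R | Q))) = ~⊤ = ⊥

⊥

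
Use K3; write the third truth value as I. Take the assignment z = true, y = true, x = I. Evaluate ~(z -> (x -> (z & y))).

z & y = true & true = true
x -> (z & y) = I -> true = true  [~I | true]
z -> (x -> (z & y)) = true -> true = true
~(z -> (x -> (z & y))) = ~true = false

false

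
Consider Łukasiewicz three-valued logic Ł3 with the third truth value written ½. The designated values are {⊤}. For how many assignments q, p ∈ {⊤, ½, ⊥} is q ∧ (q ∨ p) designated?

Designated under: (q=⊤, p=⊤); (q=⊤, p=½); (q=⊤, p=⊥).

3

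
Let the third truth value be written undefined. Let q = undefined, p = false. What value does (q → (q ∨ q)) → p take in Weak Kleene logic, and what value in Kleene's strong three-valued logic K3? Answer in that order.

In Weak Kleene logic: q ∨ q = undefined ∨ undefined = undefined
q → (q ∨ q) = undefined → undefined = undefined  [any arg is the third value ⇒ result is the third value]
(q → (q ∨ q)) → p = undefined → false = undefined
In Kleene's strong three-valued logic K3: q ∨ q = undefined ∨ undefined = undefined
q → (q ∨ q) = undefined → undefined = undefined
(q → (q ∨ q)) → p = undefined → false = undefined

undefined; undefined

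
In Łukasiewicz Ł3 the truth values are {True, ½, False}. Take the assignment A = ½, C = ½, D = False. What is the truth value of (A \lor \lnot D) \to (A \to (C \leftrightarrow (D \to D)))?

\lnot D = \lnot False = True
A \lor \lnot D = ½ \lor True = True
D \to D = False \to False = True
C \leftrightarrow (D \to D) = ½ \leftrightarrow True = ½
A \to (C \leftrightarrow (D \to D)) = ½ \to ½ = True
(A \lor \lnot D) \to (A \to (C \leftrightarrow (D \to D))) = True \to True = True

True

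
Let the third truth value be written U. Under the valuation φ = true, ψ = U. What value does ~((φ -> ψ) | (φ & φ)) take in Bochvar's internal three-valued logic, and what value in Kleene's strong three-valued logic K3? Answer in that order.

In Bochvar's internal three-valued logic: φ -> ψ = true -> U = U  [any arg is the third value ⇒ result is the third value]
φ & φ = true & true = true
(φ -> ψ) | (φ & φ) = U | true = U
~((φ -> ψ) | (φ & φ)) = ~U = U
In Kleene's strong three-valued logic K3: φ -> ψ = true -> U = U
φ & φ = true & true = true
(φ -> ψ) | (φ & φ) = U | true = true
~((φ -> ψ) | (φ & φ)) = ~true = false
They differ because Bochvar's internal three-valued logic and Kleene's strong three-valued logic K3 treat U differently under the binary connectives.

U; false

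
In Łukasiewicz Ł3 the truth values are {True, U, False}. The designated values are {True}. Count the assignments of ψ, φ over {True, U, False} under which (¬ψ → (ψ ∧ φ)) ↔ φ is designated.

Designated under: (ψ=True, φ=True); (ψ=U, φ=True); (ψ=False, φ=False).

3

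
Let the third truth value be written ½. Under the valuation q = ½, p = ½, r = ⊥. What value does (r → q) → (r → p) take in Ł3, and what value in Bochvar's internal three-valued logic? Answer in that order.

In Ł3: r → q = ⊥ → ½ = ⊤  [min(1, 1−0+½)]
r → p = ⊥ → ½ = ⊤
(r → q) → (r → p) = ⊤ → ⊤ = ⊤
In Bochvar's internal three-valued logic: r → q = ⊥ → ½ = ½  [any arg is the third value ⇒ result is the third value]
r → p = ⊥ → ½ = ½
(r → q) → (r → p) = ½ → ½ = ½
They differ because Ł3 and Bochvar's internal three-valued logic treat ½ differently under the binary connectives.

⊤; ½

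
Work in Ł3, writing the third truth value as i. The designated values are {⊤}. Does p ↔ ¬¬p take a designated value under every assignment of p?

Yes

Every assignment of p over {⊤, i, ⊥} gives a value in {⊤}.
In particular, with p=i: p ↔ ¬¬p = ⊤.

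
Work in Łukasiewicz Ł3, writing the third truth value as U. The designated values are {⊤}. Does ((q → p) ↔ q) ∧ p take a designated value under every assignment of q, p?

Countermodel: q=⊤, p=U gives U, which is not designated.

No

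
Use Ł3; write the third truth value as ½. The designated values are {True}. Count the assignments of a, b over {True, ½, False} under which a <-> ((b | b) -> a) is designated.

5

Of the 9 assignments, 5 give a value in {True}.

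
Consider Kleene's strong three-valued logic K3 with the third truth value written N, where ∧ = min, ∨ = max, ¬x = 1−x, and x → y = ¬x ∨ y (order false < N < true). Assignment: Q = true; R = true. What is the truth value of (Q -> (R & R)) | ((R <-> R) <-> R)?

R & R = true & true = true
Q -> (R & R) = true -> true = true
R <-> R = true <-> true = true
(R <-> R) <-> R = true <-> true = true
(Q -> (R & R)) | ((R <-> R) <-> R) = true | true = true

true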